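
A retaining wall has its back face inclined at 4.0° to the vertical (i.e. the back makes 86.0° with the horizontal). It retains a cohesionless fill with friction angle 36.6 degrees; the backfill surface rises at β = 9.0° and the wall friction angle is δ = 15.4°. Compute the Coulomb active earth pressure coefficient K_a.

K_a = sin²(α+φ) / [sin²α · sin(α−δ) · (1 + √{sin(φ+δ)sin(φ−β) / (sin(α−δ)sin(α+β))})²].
With α = 86.0°, φ = 36.6°, δ = 15.4°, β = 9.0°: K_a = 0.2869.

0.287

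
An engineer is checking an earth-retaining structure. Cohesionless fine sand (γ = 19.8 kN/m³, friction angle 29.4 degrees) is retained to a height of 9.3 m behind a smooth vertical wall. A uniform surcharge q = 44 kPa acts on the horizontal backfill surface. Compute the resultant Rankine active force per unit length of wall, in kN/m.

432 kN/m

K_a = tan²(45° − φ/2) = 0.3415.
Soil triangle: ½ K_a γ H² = 0.5×0.3415×19.8×9.3² = 292.4 kN/m.
Surcharge rectangle: K_a q H = 0.3415×44×9.3 = 139.7 kN/m.
Total = 292.4 + 139.7 = 432.1 kN/m.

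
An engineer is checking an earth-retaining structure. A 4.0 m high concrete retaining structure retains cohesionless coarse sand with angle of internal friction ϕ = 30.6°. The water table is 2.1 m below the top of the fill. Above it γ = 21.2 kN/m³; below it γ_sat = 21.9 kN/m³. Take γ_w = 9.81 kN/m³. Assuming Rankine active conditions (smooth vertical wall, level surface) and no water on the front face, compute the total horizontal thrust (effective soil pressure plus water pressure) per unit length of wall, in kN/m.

K_a = tan²(45° − φ/2) = 0.3253.
γ' = 21.9 − 9.81 = 12.09 kN/m³. Depth below WT = 1.9 m.
σ'_h at WT = K_a γ d_w = 14.48 kPa; at base = 14.48 + K_a γ' × 1.9 = 21.96 kPa.
P₁ (0–2.1 m) = ½×14.48×2.1 = 15.21. P₂ (2.1–4.0 m) = ½(14.48+21.96)×1.9 = 34.62.
P_w = ½ γ_w h₂² = 0.5×9.81×1.9² = 17.71. Total = 15.21+34.62+17.71 = 67.54 kN/m.

67.5 kN/m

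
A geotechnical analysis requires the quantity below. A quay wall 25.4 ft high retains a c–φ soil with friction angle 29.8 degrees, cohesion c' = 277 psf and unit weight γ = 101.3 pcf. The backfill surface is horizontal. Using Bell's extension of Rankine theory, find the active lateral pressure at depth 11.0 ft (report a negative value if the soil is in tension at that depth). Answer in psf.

53.3 psf

K_a = (1 − sin φ)/(1 + sin φ) = 0.3360.
σ_a = K_a γ z − 2c√K_a = 0.3360×101.3×11.0 − 2×277×0.5797 = 53.29 psf.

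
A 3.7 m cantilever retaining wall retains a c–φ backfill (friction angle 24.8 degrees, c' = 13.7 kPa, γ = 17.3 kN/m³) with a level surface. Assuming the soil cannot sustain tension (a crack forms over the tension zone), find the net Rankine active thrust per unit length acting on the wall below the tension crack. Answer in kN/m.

5.30 kN/m

K_a = 0.4090; √K_a = 0.6395.
Tension-crack depth z_c = 2c/(γ√K_a) = 2×13.7/(17.3×0.6395) = 2.477 m.
σ_a at base = K_a γ H − 2c√K_a = 0.4090×17.3×3.7 − 2×13.7×0.6395 = 8.657 kPa.
P_a = ½ × 8.657 × (H − z_c) = 0.5×8.657×1.223 = 5.296 kN/m.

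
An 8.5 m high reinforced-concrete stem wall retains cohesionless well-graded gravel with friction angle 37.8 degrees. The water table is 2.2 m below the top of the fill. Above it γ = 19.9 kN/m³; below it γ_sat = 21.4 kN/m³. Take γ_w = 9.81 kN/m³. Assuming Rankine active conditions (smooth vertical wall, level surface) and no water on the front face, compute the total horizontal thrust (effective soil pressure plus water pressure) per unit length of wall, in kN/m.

K_a = tan²(45° − φ/2) = 0.2400.
γ' = 21.4 − 9.81 = 11.59 kN/m³. Depth below WT = 6.3 m.
σ'_h at WT = K_a γ d_w = 10.51 kPa; at base = 10.51 + K_a γ' × 6.3 = 28.03 kPa.
P₁ (0–2.2 m) = ½×10.51×2.2 = 11.56. P₂ (2.2–8.5 m) = ½(10.51+28.03)×6.3 = 121.4.
P_w = ½ γ_w h₂² = 0.5×9.81×6.3² = 194.7. Total = 11.56+121.4+194.7 = 327.6 kN/m.

328 kN/m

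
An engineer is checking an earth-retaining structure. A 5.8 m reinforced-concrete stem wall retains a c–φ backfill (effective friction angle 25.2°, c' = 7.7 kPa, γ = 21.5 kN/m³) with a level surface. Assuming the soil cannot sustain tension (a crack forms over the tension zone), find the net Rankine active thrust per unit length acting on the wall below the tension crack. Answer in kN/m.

K_a = 0.4027; √K_a = 0.6346.
Tension-crack depth z_c = 2c/(γ√K_a) = 2×7.7/(21.5×0.6346) = 1.129 m.
σ_a at base = K_a γ H − 2c√K_a = 0.4027×21.5×5.8 − 2×7.7×0.6346 = 40.45 kPa.
P_a = ½ × 40.45 × (H − z_c) = 0.5×40.45×4.671 = 94.47 kN/m.

94.5 kN/m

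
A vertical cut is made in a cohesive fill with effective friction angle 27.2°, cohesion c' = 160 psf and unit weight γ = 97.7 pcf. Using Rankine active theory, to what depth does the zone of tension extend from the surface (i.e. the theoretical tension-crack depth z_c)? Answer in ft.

5.37 ft

K_a = tan²(45° − 27.2°/2) = 0.3726; √K_a = 0.6104.
The active pressure is zero where K_a γ z = 2c√K_a, so z_c = 2c/(γ√K_a) = 2×160/(97.7×0.6104) = 5.366 ft.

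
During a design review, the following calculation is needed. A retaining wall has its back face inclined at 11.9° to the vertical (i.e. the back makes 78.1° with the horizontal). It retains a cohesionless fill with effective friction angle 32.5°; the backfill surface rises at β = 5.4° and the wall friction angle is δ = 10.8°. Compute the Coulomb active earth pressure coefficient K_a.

0.395

K_a = sin²(α+φ) / [sin²α · sin(α−δ) · (1 + √{sin(φ+δ)sin(φ−β) / (sin(α−δ)sin(α+β))})²].
With α = 78.1°, φ = 32.5°, δ = 10.8°, β = 5.4°: K_a = 0.3954.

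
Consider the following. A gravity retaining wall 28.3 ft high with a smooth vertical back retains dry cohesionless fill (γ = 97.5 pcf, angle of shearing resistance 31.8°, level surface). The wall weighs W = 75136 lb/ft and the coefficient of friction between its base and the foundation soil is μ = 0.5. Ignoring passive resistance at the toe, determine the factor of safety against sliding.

K_a = tan²(45° − 31.8°/2) = 0.3098.
P_a = ½K_aγH² = 0.5×0.3098×97.5×28.3² = 12100 lb/ft, acting at H/3 = 9.433 ft above the base.
FS_sliding = μW / P_a = 0.5×75136 / 12100 = 3.106.

3.11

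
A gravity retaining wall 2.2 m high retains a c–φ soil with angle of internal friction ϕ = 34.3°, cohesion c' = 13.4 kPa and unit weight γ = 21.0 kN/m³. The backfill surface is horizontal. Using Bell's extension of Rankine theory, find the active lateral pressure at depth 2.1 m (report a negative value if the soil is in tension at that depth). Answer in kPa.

K_a = (1 − sin φ)/(1 + sin φ) = 0.2792.
σ_a = K_a γ z − 2c√K_a = 0.2792×21.0×2.1 − 2×13.4×0.5284 = -1.849 kPa.

-1.85 kPa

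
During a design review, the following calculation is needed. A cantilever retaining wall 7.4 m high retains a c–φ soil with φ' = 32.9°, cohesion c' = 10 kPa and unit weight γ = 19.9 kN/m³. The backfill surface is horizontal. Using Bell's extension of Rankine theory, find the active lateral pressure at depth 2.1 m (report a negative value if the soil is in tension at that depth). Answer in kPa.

1.49 kPa

K_a = (1 − sin φ)/(1 + sin φ) = 0.2960.
σ_a = K_a γ z − 2c√K_a = 0.2960×19.9×2.1 − 2×10×0.5441 = 1.489 kPa.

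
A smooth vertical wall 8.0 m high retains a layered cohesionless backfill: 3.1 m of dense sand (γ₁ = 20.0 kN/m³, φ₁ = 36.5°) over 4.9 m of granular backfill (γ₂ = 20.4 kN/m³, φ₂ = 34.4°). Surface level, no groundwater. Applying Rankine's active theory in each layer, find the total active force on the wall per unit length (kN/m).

177 kN/m

K_a1 = tan²(45°−36.5°/2) = 0.2541; K_a2 = tan²(45°−34.4°/2) = 0.2780.
Layer 1: σ at base = K_a1 γ₁ h₁ = 15.75 kPa; P₁ = ½×15.75×3.1 = 24.41.
Layer 2: σ_v at top = γ₁h₁ = 62.00; σ_h top = K_a2×62.00 = 17.23; σ_h base = K_a2×(62.00+20.4×4.9) = 45.02.
P₂ = ½(17.23+45.02)×4.9 = 152.5. Total P_a = 24.41+152.5 = 176.9 kN/m.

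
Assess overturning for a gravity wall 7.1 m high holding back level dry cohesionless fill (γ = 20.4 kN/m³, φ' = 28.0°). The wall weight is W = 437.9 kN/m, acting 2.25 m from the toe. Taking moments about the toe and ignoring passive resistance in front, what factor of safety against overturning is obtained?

K_a = tan²(45° − 28.0°/2) = 0.3610.
P_a = ½K_aγH² = 0.5×0.3610×20.4×7.1² = 185.6 kN/m, acting at H/3 = 2.367 m above the base.
Overturning moment M_o = P_a × H/3 = 185.6 × 2.367 = 439.3.
Resisting moment M_r = W × 2.25 = 437.9 × 2.25 = 985.3.
FS_overturning = M_r/M_o = 985.3/439.3 = 2.243.

2.24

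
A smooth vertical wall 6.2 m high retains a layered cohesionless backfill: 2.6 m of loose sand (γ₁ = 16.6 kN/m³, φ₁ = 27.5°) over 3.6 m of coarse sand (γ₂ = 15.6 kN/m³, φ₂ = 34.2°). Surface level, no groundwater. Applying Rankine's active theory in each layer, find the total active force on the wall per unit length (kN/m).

92.6 kN/m

K_a1 = tan²(45°−27.5°/2) = 0.3682; K_a2 = tan²(45°−34.2°/2) = 0.2803.
Layer 1: σ at base = K_a1 γ₁ h₁ = 15.89 kPa; P₁ = ½×15.89×2.6 = 20.66.
Layer 2: σ_v at top = γ₁h₁ = 43.16; σ_h top = K_a2×43.16 = 12.10; σ_h base = K_a2×(43.16+15.6×3.6) = 27.84.
P₂ = ½(12.10+27.84)×3.6 = 71.90. Total P_a = 20.66+71.90 = 92.56 kN/m.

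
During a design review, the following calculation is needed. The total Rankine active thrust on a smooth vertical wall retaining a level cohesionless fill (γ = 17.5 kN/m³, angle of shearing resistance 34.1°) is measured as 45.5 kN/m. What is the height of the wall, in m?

4.30 m

K_a = 0.2815. P_a = ½ K_a γ H² ⇒ H = √(2P_a/(K_a γ)).
H = √(2×45.5/(0.2815×17.5)) = 4.298 m.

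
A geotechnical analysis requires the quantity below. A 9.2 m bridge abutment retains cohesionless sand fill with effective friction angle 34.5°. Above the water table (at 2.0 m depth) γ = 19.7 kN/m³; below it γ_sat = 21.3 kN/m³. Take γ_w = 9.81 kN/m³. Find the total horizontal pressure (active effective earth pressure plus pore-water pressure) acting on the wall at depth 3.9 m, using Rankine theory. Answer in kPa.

K_a = (1 − sin φ)/(1 + sin φ) = 0.2768.
γ' = 21.3 − 9.81 = 11.49 kN/m³.
Effective vertical stress at 3.9 m: σ'_v = 19.7×2.0 + 11.49×1.90 = 61.23 kPa.
σ'_h = K_a σ'_v = 0.2768 × 61.23 = 16.95 kPa; u = γ_w × 1.90 = 18.64 kPa.
Total σ_h = 16.95 + 18.64 = 35.59 kPa.

35.6 kPa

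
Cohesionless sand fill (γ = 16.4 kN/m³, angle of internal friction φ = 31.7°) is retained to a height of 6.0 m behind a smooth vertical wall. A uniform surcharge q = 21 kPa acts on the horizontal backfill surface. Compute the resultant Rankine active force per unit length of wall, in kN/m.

131 kN/m

K_a = tan²(45° − φ/2) = 0.3111.
Soil triangle: ½ K_a γ H² = 0.5×0.3111×16.4×6.0² = 91.83 kN/m.
Surcharge rectangle: K_a q H = 0.3111×21×6.0 = 39.19 kN/m.
Total = 91.83 + 39.19 = 131.0 kN/m.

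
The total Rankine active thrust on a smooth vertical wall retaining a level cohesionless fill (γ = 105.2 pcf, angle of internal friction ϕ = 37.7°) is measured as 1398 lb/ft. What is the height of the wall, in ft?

10.5 ft

K_a = 0.2411. P_a = ½ K_a γ H² ⇒ H = √(2P_a/(K_a γ)).
H = √(2×1398/(0.2411×105.2)) = 10.50 ft.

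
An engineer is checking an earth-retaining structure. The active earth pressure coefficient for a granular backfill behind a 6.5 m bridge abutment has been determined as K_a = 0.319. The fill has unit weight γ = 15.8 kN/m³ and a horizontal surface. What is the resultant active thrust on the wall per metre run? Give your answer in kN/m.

106 kN/m

P = ½ K_a γ H² = 0.5 × 0.319 × 15.8 × 6.5² = 106.5 kN/m.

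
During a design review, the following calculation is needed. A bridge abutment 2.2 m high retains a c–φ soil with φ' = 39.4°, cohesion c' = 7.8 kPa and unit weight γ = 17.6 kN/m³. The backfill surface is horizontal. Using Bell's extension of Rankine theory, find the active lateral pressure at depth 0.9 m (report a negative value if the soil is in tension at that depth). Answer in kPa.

-3.83 kPa

K_a = (1 − sin φ)/(1 + sin φ) = 0.2234.
σ_a = K_a γ z − 2c√K_a = 0.2234×17.6×0.9 − 2×7.8×0.4727 = -3.835 kPa.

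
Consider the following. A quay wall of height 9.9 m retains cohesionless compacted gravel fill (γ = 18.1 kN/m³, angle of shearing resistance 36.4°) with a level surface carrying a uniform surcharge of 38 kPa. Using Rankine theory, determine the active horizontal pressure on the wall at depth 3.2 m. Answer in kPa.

K_a = (1 − sin φ)/(1 + sin φ) = 0.2552.
σ_v = γz + q = 18.1 × 3.2 + 38 = 95.92 kPa.
σ_h = K_a σ_v = 0.2552 × 95.92 = 24.48 kPa.

24.5 kPa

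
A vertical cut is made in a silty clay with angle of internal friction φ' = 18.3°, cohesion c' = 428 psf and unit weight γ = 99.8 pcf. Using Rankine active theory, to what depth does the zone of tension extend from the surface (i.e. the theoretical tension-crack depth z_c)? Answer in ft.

11.9 ft

K_a = tan²(45° − 18.3°/2) = 0.5221; √K_a = 0.7226.
The active pressure is zero where K_a γ z = 2c√K_a, so z_c = 2c/(γ√K_a) = 2×428/(99.8×0.7226) = 11.87 ft.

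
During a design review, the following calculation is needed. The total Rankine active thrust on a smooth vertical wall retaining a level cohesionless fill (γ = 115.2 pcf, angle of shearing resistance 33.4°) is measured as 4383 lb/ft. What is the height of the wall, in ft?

16.2 ft

K_a = 0.2899. P_a = ½ K_a γ H² ⇒ H = √(2P_a/(K_a γ)).
H = √(2×4383/(0.2899×115.2)) = 16.20 ft.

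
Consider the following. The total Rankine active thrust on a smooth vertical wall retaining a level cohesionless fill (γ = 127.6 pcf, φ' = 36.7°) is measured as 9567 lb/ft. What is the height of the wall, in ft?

K_a = 0.2519. P_a = ½ K_a γ H² ⇒ H = √(2P_a/(K_a γ)).
H = √(2×9567/(0.2519×127.6)) = 24.40 ft.

24.4 ft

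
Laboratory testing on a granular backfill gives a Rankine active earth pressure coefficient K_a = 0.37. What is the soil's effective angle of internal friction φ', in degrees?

K_a = tan²(45° − φ/2) ⇒ 45° − φ/2 = arctan(√0.37) = 31.31°.
φ = 2(45° − 31.31°) = 27.38°.

27.4°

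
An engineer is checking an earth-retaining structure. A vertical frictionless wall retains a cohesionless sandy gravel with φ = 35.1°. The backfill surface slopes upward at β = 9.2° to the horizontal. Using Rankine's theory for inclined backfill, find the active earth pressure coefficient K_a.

0.279

K_a = cos β · (cos β − √(cos²β − cos²φ)) / (cos β + √(cos²β − cos²φ)).
cos β = 0.9871, cos φ = 0.8181, √(cos²β − cos²φ) = 0.5523.
K_a = 0.9871 × (0.9871 − 0.5523)/(0.9871 + 0.5523) = 0.2788.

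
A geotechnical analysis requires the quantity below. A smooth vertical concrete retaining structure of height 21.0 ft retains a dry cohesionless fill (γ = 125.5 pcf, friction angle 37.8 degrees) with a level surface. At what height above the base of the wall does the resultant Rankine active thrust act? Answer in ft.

7.00 ft

K_a = 0.2400.
The pressure distribution is triangular, so the resultant acts at H/3 above the base = 21.0/3 = 7.000 ft.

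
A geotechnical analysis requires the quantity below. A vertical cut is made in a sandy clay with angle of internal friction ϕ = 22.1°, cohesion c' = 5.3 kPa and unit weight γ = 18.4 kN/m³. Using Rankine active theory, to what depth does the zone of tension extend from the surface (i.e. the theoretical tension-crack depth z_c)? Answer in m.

0.856 m

K_a = tan²(45° − 22.1°/2) = 0.4533; √K_a = 0.6732.
The active pressure is zero where K_a γ z = 2c√K_a, so z_c = 2c/(γ√K_a) = 2×5.3/(18.4×0.6732) = 0.8557 m.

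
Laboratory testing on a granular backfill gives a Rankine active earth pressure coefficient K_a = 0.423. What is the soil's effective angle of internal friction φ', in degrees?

23.9°

K_a = tan²(45° − φ/2) ⇒ 45° − φ/2 = arctan(√0.423) = 33.04°.
φ = 2(45° − 33.04°) = 23.92°.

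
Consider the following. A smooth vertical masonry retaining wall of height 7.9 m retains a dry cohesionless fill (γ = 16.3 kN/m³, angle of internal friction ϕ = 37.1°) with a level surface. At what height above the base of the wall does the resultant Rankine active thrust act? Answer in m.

2.63 m

K_a = 0.2475.
The pressure distribution is triangular, so the resultant acts at H/3 above the base = 7.9/3 = 2.633 m.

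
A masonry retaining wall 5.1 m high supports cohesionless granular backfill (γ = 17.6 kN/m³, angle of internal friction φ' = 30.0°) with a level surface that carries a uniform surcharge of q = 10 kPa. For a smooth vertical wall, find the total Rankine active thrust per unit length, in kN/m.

K_a = tan²(45° − φ/2) = 0.3333.
Soil triangle: ½ K_a γ H² = 0.5×0.3333×17.6×5.1² = 76.30 kN/m.
Surcharge rectangle: K_a q H = 0.3333×10×5.1 = 17.00 kN/m.
Total = 76.30 + 17.00 = 93.30 kN/m.

93.3 kN/m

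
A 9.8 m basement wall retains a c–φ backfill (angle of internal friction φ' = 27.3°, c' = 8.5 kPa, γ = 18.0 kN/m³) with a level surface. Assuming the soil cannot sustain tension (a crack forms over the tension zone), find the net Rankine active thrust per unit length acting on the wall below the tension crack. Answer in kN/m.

227 kN/m

K_a = 0.3711; √K_a = 0.6092.
Tension-crack depth z_c = 2c/(γ√K_a) = 2×8.5/(18.0×0.6092) = 1.550 m.
σ_a at base = K_a γ H − 2c√K_a = 0.3711×18.0×9.8 − 2×8.5×0.6092 = 55.11 kPa.
P_a = ½ × 55.11 × (H − z_c) = 0.5×55.11×8.250 = 227.3 kN/m.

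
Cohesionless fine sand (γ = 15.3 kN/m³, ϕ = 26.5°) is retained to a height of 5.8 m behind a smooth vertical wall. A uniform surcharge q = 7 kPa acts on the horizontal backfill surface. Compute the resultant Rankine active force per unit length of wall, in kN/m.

K_a = tan²(45° − φ/2) = 0.3829.
Soil triangle: ½ K_a γ H² = 0.5×0.3829×15.3×5.8² = 98.55 kN/m.
Surcharge rectangle: K_a q H = 0.3829×7×5.8 = 15.55 kN/m.
Total = 98.55 + 15.55 = 114.1 kN/m.

114 kN/m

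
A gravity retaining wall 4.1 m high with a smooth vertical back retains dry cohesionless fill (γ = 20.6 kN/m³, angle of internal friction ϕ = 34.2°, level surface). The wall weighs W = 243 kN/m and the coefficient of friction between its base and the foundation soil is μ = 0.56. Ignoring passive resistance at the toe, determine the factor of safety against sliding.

K_a = tan²(45° − 34.2°/2) = 0.2803.
P_a = ½K_aγH² = 0.5×0.2803×20.6×4.1² = 48.54 kN/m, acting at H/3 = 1.367 m above the base.
FS_sliding = μW / P_a = 0.56×243 / 48.54 = 2.804.

2.80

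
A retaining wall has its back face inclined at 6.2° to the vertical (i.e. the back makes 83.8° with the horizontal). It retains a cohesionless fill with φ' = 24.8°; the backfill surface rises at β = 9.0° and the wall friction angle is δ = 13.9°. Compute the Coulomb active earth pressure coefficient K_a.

K_a = sin²(α+φ) / [sin²α · sin(α−δ) · (1 + √{sin(φ+δ)sin(φ−β) / (sin(α−δ)sin(α+β))})²].
With α = 83.8°, φ = 24.8°, δ = 13.9°, β = 9.0°: K_a = 0.4759.

0.476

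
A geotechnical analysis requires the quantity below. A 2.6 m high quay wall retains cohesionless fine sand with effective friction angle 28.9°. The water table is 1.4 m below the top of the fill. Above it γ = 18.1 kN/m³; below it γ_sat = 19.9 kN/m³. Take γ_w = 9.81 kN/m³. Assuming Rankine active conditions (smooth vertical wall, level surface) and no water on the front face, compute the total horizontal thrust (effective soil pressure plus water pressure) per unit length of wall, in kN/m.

K_a = tan²(45° − φ/2) = 0.3484.
γ' = 19.9 − 9.81 = 10.09 kN/m³. Depth below WT = 1.2 m.
σ'_h at WT = K_a γ d_w = 8.827 kPa; at base = 8.827 + K_a γ' × 1.2 = 13.05 kPa.
P₁ (0–1.4 m) = ½×8.827×1.4 = 6.179. P₂ (1.4–2.6 m) = ½(8.827+13.05)×1.2 = 13.12.
P_w = ½ γ_w h₂² = 0.5×9.81×1.2² = 7.063. Total = 6.179+13.12+7.063 = 26.37 kN/m.

26.4 kN/m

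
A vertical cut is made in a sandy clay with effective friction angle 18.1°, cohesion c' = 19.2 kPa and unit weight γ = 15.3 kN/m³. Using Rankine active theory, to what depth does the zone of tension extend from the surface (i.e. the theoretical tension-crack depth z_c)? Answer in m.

K_a = tan²(45° − 18.1°/2) = 0.5259; √K_a = 0.7252.
The active pressure is zero where K_a γ z = 2c√K_a, so z_c = 2c/(γ√K_a) = 2×19.2/(15.3×0.7252) = 3.461 m.

3.46 m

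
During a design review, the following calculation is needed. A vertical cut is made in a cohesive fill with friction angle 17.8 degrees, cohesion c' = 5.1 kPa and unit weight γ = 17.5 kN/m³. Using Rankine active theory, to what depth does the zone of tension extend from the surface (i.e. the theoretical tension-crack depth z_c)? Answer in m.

K_a = tan²(45° − 17.8°/2) = 0.5318; √K_a = 0.7292.
The active pressure is zero where K_a γ z = 2c√K_a, so z_c = 2c/(γ√K_a) = 2×5.1/(17.5×0.7292) = 0.7993 m.

0.799 m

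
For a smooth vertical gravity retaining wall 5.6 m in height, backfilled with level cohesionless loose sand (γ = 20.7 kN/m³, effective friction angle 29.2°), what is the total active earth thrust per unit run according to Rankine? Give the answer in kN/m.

K_a = tan²(45° − φ/2) = 0.3442.
P_a = ½ K_a γ H² = 0.5 × 0.3442 × 20.7 × 5.6² = 111.7 kN/m.

112 kN/m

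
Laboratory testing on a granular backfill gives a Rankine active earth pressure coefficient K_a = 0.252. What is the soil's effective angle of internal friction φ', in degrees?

K_a = tan²(45° − φ/2) ⇒ 45° − φ/2 = arctan(√0.252) = 26.66°.
φ = 2(45° − 26.66°) = 36.69°.

36.7°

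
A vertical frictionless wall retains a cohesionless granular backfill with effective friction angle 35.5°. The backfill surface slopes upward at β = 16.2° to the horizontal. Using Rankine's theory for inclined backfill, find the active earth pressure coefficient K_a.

0.295

K_a = cos β · (cos β − √(cos²β − cos²φ)) / (cos β + √(cos²β − cos²φ)).
cos β = 0.9603, cos φ = 0.8141, √(cos²β − cos²φ) = 0.5093.
K_a = 0.9603 × (0.9603 − 0.5093)/(0.9603 + 0.5093) = 0.2947.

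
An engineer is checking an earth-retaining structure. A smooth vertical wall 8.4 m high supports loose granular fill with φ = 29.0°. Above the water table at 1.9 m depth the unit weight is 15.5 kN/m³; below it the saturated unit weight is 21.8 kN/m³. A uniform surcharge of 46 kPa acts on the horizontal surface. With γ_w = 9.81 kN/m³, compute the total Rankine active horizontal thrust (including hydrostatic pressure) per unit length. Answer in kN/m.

K_a = tan²(45° − φ/2) = 0.3470.
γ' = 21.8 − 9.81 = 11.99 kN/m³. h₂ = H − d_w = 6.5 m.
σ'_h: at surface K_a·q = 15.96; at WT K_a(q+γd_w) = 26.18; at base K_a(q+γd_w+γ'h₂) = 53.22 kPa.
P₁ = ½(15.96+26.18)×1.9 = 40.03; P₂ = ½(26.18+53.22)×6.5 = 258.0; P_w = ½γ_w h₂² = 207.2.
Total = 40.03+258.0+207.2 = 505.3 kN/m.

505 kN/m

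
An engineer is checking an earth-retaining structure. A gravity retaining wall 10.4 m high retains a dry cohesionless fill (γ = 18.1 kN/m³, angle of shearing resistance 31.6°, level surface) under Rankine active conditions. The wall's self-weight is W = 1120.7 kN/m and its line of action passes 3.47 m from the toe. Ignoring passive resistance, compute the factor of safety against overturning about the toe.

3.67

K_a = tan²(45° − 31.6°/2) = 0.3123.
P_a = ½K_aγH² = 0.5×0.3123×18.1×10.4² = 305.7 kN/m, acting at H/3 = 3.467 m above the base.
Overturning moment M_o = P_a × H/3 = 305.7 × 3.467 = 1060.
Resisting moment M_r = W × 3.47 = 1120.7 × 3.47 = 3889.
FS_overturning = M_r/M_o = 3889/1060 = 3.669.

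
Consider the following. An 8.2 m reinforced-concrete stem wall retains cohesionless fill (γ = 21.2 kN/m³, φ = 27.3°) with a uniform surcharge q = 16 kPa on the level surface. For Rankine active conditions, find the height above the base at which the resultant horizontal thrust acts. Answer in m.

2.95 m

K_a = 0.3711.
Triangular part P₁ = ½K_aγH² = 264.5 at H/3 = 2.733 m; rectangular part P₂ = K_a q H = 48.69 at H/2 = 4.100 m.
ȳ = (P₁·2.733 + P₂·4.100)/(P₁+P₂) = 2.946 m.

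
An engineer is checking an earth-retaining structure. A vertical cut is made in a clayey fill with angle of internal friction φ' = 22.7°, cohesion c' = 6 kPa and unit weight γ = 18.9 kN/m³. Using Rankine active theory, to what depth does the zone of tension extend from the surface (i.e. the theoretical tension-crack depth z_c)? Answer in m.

K_a = tan²(45° − 22.7°/2) = 0.4431; √K_a = 0.6657.
The active pressure is zero where K_a γ z = 2c√K_a, so z_c = 2c/(γ√K_a) = 2×6/(18.9×0.6657) = 0.9538 m.

0.954 m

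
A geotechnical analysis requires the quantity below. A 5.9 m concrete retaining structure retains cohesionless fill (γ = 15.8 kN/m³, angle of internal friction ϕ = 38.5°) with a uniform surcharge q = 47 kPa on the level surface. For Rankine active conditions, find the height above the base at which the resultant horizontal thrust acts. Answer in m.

K_a = 0.2327.
Triangular part P₁ = ½K_aγH² = 63.98 at H/3 = 1.967 m; rectangular part P₂ = K_a q H = 64.52 at H/2 = 2.950 m.
ȳ = (P₁·1.967 + P₂·2.950)/(P₁+P₂) = 2.460 m.

2.46 m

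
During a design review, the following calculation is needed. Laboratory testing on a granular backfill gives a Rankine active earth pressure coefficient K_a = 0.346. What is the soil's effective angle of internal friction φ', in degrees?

29.1°

K_a = tan²(45° − φ/2) ⇒ 45° − φ/2 = arctan(√0.346) = 30.46°.
φ = 2(45° − 30.46°) = 29.07°.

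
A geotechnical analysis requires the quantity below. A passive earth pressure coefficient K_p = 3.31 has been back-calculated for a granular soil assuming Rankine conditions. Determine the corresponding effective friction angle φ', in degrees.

K_p = (1+sin φ)/(1−sin φ) ⇒ sin φ = (K_p − 1)/(K_p + 1) = 0.5360.
φ = arcsin(0.5360) = 32.41°.

32.4°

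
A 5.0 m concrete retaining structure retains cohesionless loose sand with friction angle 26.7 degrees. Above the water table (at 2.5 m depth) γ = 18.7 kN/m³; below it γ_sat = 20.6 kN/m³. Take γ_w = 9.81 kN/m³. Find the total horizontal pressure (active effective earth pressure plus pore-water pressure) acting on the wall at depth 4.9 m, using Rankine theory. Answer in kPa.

51.1 kPa

K_a = (1 − sin φ)/(1 + sin φ) = 0.3800.
γ' = 20.6 − 9.81 = 10.79 kN/m³.
Effective vertical stress at 4.9 m: σ'_v = 18.7×2.5 + 10.79×2.40 = 72.65 kPa.
σ'_h = K_a σ'_v = 0.3800 × 72.65 = 27.60 kPa; u = γ_w × 2.40 = 23.54 kPa.
Total σ_h = 27.60 + 23.54 = 51.15 kPa.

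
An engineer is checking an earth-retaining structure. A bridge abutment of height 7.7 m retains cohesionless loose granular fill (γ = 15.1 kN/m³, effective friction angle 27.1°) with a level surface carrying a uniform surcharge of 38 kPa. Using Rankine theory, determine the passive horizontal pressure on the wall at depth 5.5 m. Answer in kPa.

324 kPa

K_p = (1 + sin φ)/(1 − sin φ) = 2.673.
σ_v = γz + q = 15.1 × 5.5 + 38 = 121.0 kPa.
σ_h = K_p σ_v = 2.673 × 121.0 = 323.6 kPa.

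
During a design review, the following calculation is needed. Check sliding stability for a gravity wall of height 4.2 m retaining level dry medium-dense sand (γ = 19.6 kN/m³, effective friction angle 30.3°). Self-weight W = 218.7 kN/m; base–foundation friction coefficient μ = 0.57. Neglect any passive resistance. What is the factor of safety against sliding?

K_a = tan²(45° − 30.3°/2) = 0.3293.
P_a = ½K_aγH² = 0.5×0.3293×19.6×4.2² = 56.93 kN/m, acting at H/3 = 1.400 m above the base.
FS_sliding = μW / P_a = 0.57×218.7 / 56.93 = 2.190.

2.19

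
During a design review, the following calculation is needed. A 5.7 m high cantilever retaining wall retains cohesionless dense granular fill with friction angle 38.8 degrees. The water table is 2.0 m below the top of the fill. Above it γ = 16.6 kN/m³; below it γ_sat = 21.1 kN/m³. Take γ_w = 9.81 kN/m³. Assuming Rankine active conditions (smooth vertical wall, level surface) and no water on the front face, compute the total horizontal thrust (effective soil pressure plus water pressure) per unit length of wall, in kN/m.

K_a = tan²(45° − φ/2) = 0.2296.
γ' = 21.1 − 9.81 = 11.29 kN/m³. Depth below WT = 3.7 m.
σ'_h at WT = K_a γ d_w = 7.621 kPa; at base = 7.621 + K_a γ' × 3.7 = 17.21 kPa.
P₁ (0–2.0 m) = ½×7.621×2.0 = 7.621. P₂ (2.0–5.7 m) = ½(7.621+17.21)×3.7 = 45.94.
P_w = ½ γ_w h₂² = 0.5×9.81×3.7² = 67.15. Total = 7.621+45.94+67.15 = 120.7 kN/m.

121 kN/m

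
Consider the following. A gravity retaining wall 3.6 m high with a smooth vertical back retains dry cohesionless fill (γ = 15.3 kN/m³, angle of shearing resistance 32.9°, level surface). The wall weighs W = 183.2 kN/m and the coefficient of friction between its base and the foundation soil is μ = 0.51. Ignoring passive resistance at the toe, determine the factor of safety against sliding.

K_a = tan²(45° − 32.9°/2) = 0.2960.
P_a = ½K_aγH² = 0.5×0.2960×15.3×3.6² = 29.35 kN/m, acting at H/3 = 1.200 m above the base.
FS_sliding = μW / P_a = 0.51×183.2 / 29.35 = 3.183.

3.18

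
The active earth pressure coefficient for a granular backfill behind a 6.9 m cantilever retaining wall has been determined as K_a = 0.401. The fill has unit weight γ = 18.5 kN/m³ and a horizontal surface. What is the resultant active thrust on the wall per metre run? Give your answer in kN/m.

177 kN/m

P = ½ K_a γ H² = 0.5 × 0.401 × 18.5 × 6.9² = 176.6 kN/m.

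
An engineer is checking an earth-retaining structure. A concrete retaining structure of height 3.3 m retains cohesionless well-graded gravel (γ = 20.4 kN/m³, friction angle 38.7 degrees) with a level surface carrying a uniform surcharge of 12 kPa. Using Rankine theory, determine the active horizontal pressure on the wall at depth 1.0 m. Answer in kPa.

7.47 kPa

K_a = (1 − sin φ)/(1 + sin φ) = 0.2306.
σ_v = γz + q = 20.4 × 1.0 + 12 = 32.40 kPa.
σ_h = K_a σ_v = 0.2306 × 32.40 = 7.471 kPa.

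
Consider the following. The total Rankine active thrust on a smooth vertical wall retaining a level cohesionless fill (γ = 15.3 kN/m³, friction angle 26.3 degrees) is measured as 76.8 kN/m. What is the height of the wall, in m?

K_a = 0.3859. P_a = ½ K_a γ H² ⇒ H = √(2P_a/(K_a γ)).
H = √(2×76.8/(0.3859×15.3)) = 5.100 m.

5.10 m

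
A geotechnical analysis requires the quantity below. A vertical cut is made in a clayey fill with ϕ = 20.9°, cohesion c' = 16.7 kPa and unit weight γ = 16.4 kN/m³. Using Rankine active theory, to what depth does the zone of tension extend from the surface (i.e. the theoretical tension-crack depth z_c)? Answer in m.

K_a = tan²(45° − 20.9°/2) = 0.4741; √K_a = 0.6886.
The active pressure is zero where K_a γ z = 2c√K_a, so z_c = 2c/(γ√K_a) = 2×16.7/(16.4×0.6886) = 2.958 m.

2.96 m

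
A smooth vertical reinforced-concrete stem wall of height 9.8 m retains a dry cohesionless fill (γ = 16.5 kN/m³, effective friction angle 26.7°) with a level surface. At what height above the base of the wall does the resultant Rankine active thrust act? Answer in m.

K_a = 0.3800.
The pressure distribution is triangular, so the resultant acts at H/3 above the base = 9.8/3 = 3.267 m.

3.27 m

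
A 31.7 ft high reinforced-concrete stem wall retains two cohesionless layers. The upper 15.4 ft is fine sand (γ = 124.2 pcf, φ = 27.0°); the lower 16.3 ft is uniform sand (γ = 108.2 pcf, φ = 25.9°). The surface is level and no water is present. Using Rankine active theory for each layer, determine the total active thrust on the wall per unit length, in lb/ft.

23400 lb/ft

K_a1 = tan²(45°−27.0°/2) = 0.3755; K_a2 = tan²(45°−25.9°/2) = 0.3920.
Layer 1: σ at base = K_a1 γ₁ h₁ = 718.3 psf; P₁ = ½×718.3×15.4 = 5531.
Layer 2: σ_v at top = γ₁h₁ = 1913; σ_h top = K_a2×1913 = 749.7; σ_h base = K_a2×(1913+108.2×16.3) = 1441.
P₂ = ½(749.7+1441)×16.3 = 17850. Total P_a = 5531+17850 = 23390 lb/ft.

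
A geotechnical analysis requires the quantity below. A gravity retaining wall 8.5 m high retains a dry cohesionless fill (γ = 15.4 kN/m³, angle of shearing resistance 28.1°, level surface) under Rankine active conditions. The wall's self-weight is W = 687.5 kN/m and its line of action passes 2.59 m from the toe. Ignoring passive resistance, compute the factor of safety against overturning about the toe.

3.14

K_a = tan²(45° − 28.1°/2) = 0.3596.
P_a = ½K_aγH² = 0.5×0.3596×15.4×8.5² = 200.1 kN/m, acting at H/3 = 2.833 m above the base.
Overturning moment M_o = P_a × H/3 = 200.1 × 2.833 = 566.8.
Resisting moment M_r = W × 2.59 = 687.5 × 2.59 = 1781.
FS_overturning = M_r/M_o = 1781/566.8 = 3.141.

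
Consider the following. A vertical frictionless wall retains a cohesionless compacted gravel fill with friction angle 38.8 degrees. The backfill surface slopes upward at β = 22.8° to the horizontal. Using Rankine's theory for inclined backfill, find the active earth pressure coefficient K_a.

0.280

K_a = cos β · (cos β − √(cos²β − cos²φ)) / (cos β + √(cos²β − cos²φ)).
cos β = 0.9219, cos φ = 0.7793, √(cos²β − cos²φ) = 0.4924.
K_a = 0.9219 × (0.9219 − 0.4924)/(0.9219 + 0.4924) = 0.2799.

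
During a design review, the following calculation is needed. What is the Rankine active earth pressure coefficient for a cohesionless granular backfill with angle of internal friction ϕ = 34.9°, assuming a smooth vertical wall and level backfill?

K_a = (1 − sin φ)/(1 + sin φ) = (1 − sin 34.9°)/(1 + sin 34.9°) = 0.2721.

0.272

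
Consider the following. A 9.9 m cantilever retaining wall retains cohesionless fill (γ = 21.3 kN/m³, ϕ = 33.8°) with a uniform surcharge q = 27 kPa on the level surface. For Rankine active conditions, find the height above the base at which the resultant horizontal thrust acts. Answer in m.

K_a = 0.2851.
Triangular part P₁ = ½K_aγH² = 297.6 at H/3 = 3.300 m; rectangular part P₂ = K_a q H = 76.21 at H/2 = 4.950 m.
ȳ = (P₁·3.300 + P₂·4.950)/(P₁+P₂) = 3.636 m.

3.64 m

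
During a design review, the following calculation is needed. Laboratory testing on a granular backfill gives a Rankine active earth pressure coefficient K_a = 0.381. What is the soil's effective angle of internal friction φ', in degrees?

26.6°

K_a = tan²(45° − φ/2) ⇒ 45° − φ/2 = arctan(√0.381) = 31.69°.
φ = 2(45° − 31.69°) = 26.63°.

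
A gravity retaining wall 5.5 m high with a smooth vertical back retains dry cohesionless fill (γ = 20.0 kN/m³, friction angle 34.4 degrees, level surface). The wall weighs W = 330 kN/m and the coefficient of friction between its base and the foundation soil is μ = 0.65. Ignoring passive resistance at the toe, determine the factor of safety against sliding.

2.55

K_a = tan²(45° − 34.4°/2) = 0.2780.
P_a = ½K_aγH² = 0.5×0.2780×20.0×5.5² = 84.09 kN/m, acting at H/3 = 1.833 m above the base.
FS_sliding = μW / P_a = 0.65×330 / 84.09 = 2.551.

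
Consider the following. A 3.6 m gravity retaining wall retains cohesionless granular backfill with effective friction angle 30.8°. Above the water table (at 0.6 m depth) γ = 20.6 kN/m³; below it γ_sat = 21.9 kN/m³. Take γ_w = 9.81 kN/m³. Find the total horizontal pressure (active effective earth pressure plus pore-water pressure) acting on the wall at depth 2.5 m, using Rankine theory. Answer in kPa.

30.0 kPa

K_a = (1 − sin φ)/(1 + sin φ) = 0.3227.
γ' = 21.9 − 9.81 = 12.09 kN/m³.
Effective vertical stress at 2.5 m: σ'_v = 20.6×0.6 + 12.09×1.90 = 35.33 kPa.
σ'_h = K_a σ'_v = 0.3227 × 35.33 = 11.40 kPa; u = γ_w × 1.90 = 18.64 kPa.
Total σ_h = 11.40 + 18.64 = 30.04 kPa.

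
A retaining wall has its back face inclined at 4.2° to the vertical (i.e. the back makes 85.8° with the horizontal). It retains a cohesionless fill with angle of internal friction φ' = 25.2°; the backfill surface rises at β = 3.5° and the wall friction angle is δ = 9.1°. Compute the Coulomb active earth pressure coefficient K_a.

0.421

K_a = sin²(α+φ) / [sin²α · sin(α−δ) · (1 + √{sin(φ+δ)sin(φ−β) / (sin(α−δ)sin(α+β))})²].
With α = 85.8°, φ = 25.2°, δ = 9.1°, β = 3.5°: K_a = 0.4208.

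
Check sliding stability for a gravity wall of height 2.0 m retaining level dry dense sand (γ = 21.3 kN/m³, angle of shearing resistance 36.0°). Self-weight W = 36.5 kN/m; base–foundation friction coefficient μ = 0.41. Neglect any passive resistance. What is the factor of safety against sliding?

K_a = tan²(45° − 36.0°/2) = 0.2596.
P_a = ½K_aγH² = 0.5×0.2596×21.3×2.0² = 11.06 kN/m, acting at H/3 = 0.6667 m above the base.
FS_sliding = μW / P_a = 0.41×36.5 / 11.06 = 1.353.

1.35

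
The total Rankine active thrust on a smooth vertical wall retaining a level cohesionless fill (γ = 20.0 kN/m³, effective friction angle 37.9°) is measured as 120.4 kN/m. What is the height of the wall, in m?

K_a = 0.2389. P_a = ½ K_a γ H² ⇒ H = √(2P_a/(K_a γ)).
H = √(2×120.4/(0.2389×20.0)) = 7.099 m.

7.10 m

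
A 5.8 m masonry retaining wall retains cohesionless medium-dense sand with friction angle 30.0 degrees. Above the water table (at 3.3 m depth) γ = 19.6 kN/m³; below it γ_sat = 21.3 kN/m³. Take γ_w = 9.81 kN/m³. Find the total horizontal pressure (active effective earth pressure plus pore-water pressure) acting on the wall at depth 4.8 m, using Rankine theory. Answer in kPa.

K_a = (1 − sin φ)/(1 + sin φ) = 0.3333.
γ' = 21.3 − 9.81 = 11.49 kN/m³.
Effective vertical stress at 4.8 m: σ'_v = 19.6×3.3 + 11.49×1.50 = 81.92 kPa.
σ'_h = K_a σ'_v = 0.3333 × 81.92 = 27.30 kPa; u = γ_w × 1.50 = 14.71 kPa.
Total σ_h = 27.30 + 14.71 = 42.02 kPa.

42.0 kPa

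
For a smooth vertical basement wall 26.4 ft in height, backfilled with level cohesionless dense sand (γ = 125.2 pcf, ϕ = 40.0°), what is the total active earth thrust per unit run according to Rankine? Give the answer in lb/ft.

9490 lb/ft

K_a = tan²(45° − φ/2) = 0.2174.
P_a = ½ K_a γ H² = 0.5 × 0.2174 × 125.2 × 26.4² = 9487 lb/ft.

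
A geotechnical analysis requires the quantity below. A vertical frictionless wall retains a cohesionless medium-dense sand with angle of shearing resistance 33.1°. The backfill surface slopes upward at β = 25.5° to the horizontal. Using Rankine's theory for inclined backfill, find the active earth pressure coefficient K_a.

0.413

K_a = cos β · (cos β − √(cos²β − cos²φ)) / (cos β + √(cos²β − cos²φ)).
cos β = 0.9026, cos φ = 0.8377, √(cos²β − cos²φ) = 0.3360.
K_a = 0.9026 × (0.9026 − 0.3360)/(0.9026 + 0.3360) = 0.4129.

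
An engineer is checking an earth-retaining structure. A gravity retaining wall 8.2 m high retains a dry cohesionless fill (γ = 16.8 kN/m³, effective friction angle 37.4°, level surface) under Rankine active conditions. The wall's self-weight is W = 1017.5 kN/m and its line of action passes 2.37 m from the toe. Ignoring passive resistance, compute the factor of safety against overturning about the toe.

6.39

K_a = tan²(45° − 37.4°/2) = 0.2443.
P_a = ½K_aγH² = 0.5×0.2443×16.8×8.2² = 138.0 kN/m, acting at H/3 = 2.733 m above the base.
Overturning moment M_o = P_a × H/3 = 138.0 × 2.733 = 377.1.
Resisting moment M_r = W × 2.37 = 1017.5 × 2.37 = 2411.
FS_overturning = M_r/M_o = 2411/377.1 = 6.395.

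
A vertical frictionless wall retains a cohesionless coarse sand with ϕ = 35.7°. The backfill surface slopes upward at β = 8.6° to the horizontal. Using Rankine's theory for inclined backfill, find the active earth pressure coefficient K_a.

0.270

K_a = cos β · (cos β − √(cos²β − cos²φ)) / (cos β + √(cos²β − cos²φ)).
cos β = 0.9888, cos φ = 0.8121, √(cos²β − cos²φ) = 0.5641.
K_a = 0.9888 × (0.9888 − 0.5641)/(0.9888 + 0.5641) = 0.2704.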